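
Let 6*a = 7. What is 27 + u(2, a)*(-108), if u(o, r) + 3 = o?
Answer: 135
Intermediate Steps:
a = 7/6 (a = (⅙)*7 = 7/6 ≈ 1.1667)
u(o, r) = -3 + o
27 + u(2, a)*(-108) = 27 + (-3 + 2)*(-108) = 27 - 1*(-108) = 27 + 108 = 135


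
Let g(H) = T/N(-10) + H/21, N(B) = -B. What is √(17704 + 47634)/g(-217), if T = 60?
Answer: -3*√65338/13 ≈ -58.988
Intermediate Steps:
g(H) = 6 + H/21 (g(H) = 60/((-1*(-10))) + H/21 = 60/10 + H*(1/21) = 60*(⅒) + H/21 = 6 + H/21)
√(17704 + 47634)/g(-217) = √(17704 + 47634)/(6 + (1/21)*(-217)) = √65338/(6 - 31/3) = √65338/(-13/3) = √65338*(-3/13) = -3*√65338/13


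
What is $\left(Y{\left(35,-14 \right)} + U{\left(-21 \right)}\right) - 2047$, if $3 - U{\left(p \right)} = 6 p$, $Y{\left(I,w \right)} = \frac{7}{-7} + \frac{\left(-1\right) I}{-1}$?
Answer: $-1884$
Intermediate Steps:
$Y{\left(I,w \right)} = -1 + I$ ($Y{\left(I,w \right)} = 7 \left(- \frac{1}{7}\right) + - I \left(-1\right) = -1 + I$)
$U{\left(p \right)} = 3 - 6 p$
$\left(Y{\left(35,-14 \right)} + U{\left(-21 \right)}\right) - 2047 = \left(\left(-1 + 35\right) + \left(3 - -126\right)\right) - 2047 = \left(34 + \left(3 + 126\right)\right) - 2047 = \left(34 + 129\right) - 2047 = 163 - 2047 = -1884$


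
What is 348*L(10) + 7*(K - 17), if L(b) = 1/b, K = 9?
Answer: -106/5 ≈ -21.200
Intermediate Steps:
348*L(10) + 7*(K - 17) = 348/10 + 7*(9 - 17) = 348*(1/10) + 7*(-8) = 174/5 - 56 = -106/5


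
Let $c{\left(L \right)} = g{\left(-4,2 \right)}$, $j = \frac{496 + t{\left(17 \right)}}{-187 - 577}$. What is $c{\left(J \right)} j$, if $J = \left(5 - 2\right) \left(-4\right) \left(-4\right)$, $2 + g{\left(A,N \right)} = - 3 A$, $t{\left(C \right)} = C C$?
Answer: $- \frac{3925}{382} \approx -10.275$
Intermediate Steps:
$t{\left(C \right)} = C^{2}$
$g{\left(A,N \right)} = -2 - 3 A$
$j = - \frac{785}{764}$ ($j = \frac{496 + 17^{2}}{-187 - 577} = \frac{496 + 289}{-764} = 785 \left(- \frac{1}{764}\right) = - \frac{785}{764} \approx -1.0275$)
$J = 48$ ($J = 3 \left(-4\right) \left(-4\right) = \left(-12\right) \left(-4\right) = 48$)
$c{\left(L \right)} = 10$ ($c{\left(L \right)} = -2 - -12 = -2 + 12 = 10$)
$c{\left(J \right)} j = 10 \left(- \frac{785}{764}\right) = - \frac{3925}{382}$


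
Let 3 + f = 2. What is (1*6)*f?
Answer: -6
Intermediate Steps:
f = -1 (f = -3 + 2 = -1)
(1*6)*f = (1*6)*(-1) = 6*(-1) = -6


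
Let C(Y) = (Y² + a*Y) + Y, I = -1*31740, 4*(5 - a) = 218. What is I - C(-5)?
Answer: -64015/2 ≈ -32008.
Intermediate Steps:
a = -99/2 (a = 5 - ¼*218 = 5 - 109/2 = -99/2 ≈ -49.500)
I = -31740
C(Y) = Y² - 97*Y/2 (C(Y) = (Y² - 99*Y/2) + Y = Y² - 97*Y/2)
I - C(-5) = -31740 - (-5)*(-97 + 2*(-5))/2 = -31740 - (-5)*(-97 - 10)/2 = -31740 - (-5)*(-107)/2 = -31740 - 1*535/2 = -31740 - 535/2 = -64015/2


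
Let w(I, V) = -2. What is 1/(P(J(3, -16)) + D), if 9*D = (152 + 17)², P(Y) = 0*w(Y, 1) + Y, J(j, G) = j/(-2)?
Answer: 18/57095 ≈ 0.00031526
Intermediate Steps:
J(j, G) = -j/2 (J(j, G) = j*(-½) = -j/2)
P(Y) = Y (P(Y) = 0*(-2) + Y = 0 + Y = Y)
D = 28561/9 (D = (152 + 17)²/9 = (⅑)*169² = (⅑)*28561 = 28561/9 ≈ 3173.4)
1/(P(J(3, -16)) + D) = 1/(-½*3 + 28561/9) = 1/(-3/2 + 28561/9) = 1/(57095/18) = 18/57095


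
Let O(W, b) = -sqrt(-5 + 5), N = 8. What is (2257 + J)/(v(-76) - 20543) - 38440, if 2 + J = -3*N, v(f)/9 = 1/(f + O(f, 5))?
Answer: -60015657436/1561277 ≈ -38440.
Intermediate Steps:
O(W, b) = 0 (O(W, b) = -sqrt(0) = -1*0 = 0)
v(f) = 9/f (v(f) = 9/(f + 0) = 9/f)
J = -26 (J = -2 - 3*8 = -2 - 24 = -26)
(2257 + J)/(v(-76) - 20543) - 38440 = (2257 - 26)/(9/(-76) - 20543) - 38440 = 2231/(9*(-1/76) - 20543) - 38440 = 2231/(-9/76 - 20543) - 38440 = 2231/(-1561277/76) - 38440 = 2231*(-76/1561277) - 38440 = -169556/1561277 - 38440 = -60015657436/1561277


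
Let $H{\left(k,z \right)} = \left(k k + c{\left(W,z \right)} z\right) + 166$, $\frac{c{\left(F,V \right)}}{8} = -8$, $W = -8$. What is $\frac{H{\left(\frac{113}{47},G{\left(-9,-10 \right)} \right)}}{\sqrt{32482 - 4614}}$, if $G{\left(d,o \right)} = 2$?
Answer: $\frac{96711 \sqrt{6967}}{30780206} \approx 0.26226$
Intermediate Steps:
$c{\left(F,V \right)} = -64$ ($c{\left(F,V \right)} = 8 \left(-8\right) = -64$)
$H{\left(k,z \right)} = 166 + k^{2} - 64 z$ ($H{\left(k,z \right)} = \left(k k - 64 z\right) + 166 = \left(k^{2} - 64 z\right) + 166 = 166 + k^{2} - 64 z$)
$\frac{H{\left(\frac{113}{47},G{\left(-9,-10 \right)} \right)}}{\sqrt{32482 - 4614}} = \frac{166 + \left(\frac{113}{47}\right)^{2} - 128}{\sqrt{32482 - 4614}} = \frac{166 + \left(113 \cdot \frac{1}{47}\right)^{2} - 128}{\sqrt{27868}} = \frac{166 + \left(\frac{113}{47}\right)^{2} - 128}{2 \sqrt{6967}} = \left(166 + \frac{12769}{2209} - 128\right) \frac{\sqrt{6967}}{13934} = \frac{96711 \frac{\sqrt{6967}}{13934}}{2209} = \frac{96711 \sqrt{6967}}{30780206}$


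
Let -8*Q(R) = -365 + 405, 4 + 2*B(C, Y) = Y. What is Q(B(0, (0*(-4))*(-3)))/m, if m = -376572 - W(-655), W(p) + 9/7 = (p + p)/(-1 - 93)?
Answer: 329/24779270 ≈ 1.3277e-5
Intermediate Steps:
B(C, Y) = -2 + Y/2
W(p) = -9/7 - p/47 (W(p) = -9/7 + (p + p)/(-1 - 93) = -9/7 + (2*p)/(-94) = -9/7 + (2*p)*(-1/94) = -9/7 - p/47)
Q(R) = -5 (Q(R) = -(-365 + 405)/8 = -1/8*40 = -5)
m = -123896350/329 (m = -376572 - (-9/7 - 1/47*(-655)) = -376572 - (-9/7 + 655/47) = -376572 - 1*4162/329 = -376572 - 4162/329 = -123896350/329 ≈ -3.7658e+5)
Q(B(0, (0*(-4))*(-3)))/m = -5/(-123896350/329) = -5*(-329/123896350) = 329/24779270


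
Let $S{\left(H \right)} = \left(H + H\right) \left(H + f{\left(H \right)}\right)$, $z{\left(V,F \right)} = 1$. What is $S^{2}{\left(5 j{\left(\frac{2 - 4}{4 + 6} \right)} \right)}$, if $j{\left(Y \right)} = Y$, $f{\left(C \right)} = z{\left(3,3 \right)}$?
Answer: $0$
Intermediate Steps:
$f{\left(C \right)} = 1$
$S{\left(H \right)} = 2 H \left(1 + H\right)$ ($S{\left(H \right)} = \left(H + H\right) \left(H + 1\right) = 2 H \left(1 + H\right)$)
$S^{2}{\left(5 j{\left(\frac{2 - 4}{4 + 6} \right)} \right)} = \left(2 \cdot 5 \frac{2 - 4}{4 + 6} \left(1 + 5 \frac{2 - 4}{4 + 6}\right)\right)^{2} = \left(2 \cdot 5 \left(- \frac{2}{10}\right) \left(1 + 5 \left(- \frac{2}{10}\right)\right)\right)^{2} = \left(2 \cdot 5 \left(\left(-2\right) \frac{1}{10}\right) \left(1 + 5 \left(\left(-2\right) \frac{1}{10}\right)\right)\right)^{2} = \left(2 \cdot 5 \left(- \frac{1}{5}\right) \left(1 + 5 \left(- \frac{1}{5}\right)\right)\right)^{2} = \left(2 \left(-1\right) \left(1 - 1\right)\right)^{2} = \left(2 \left(-1\right) 0\right)^{2} = 0^{2} = 0$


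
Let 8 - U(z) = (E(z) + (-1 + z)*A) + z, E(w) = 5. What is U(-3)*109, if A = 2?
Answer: 1526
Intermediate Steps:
U(z) = 5 - 3*z (U(z) = 8 - ((5 + (-1 + z)*2) + z) = 8 - ((5 + (-2 + 2*z)) + z) = 8 - ((3 + 2*z) + z) = 8 - (3 + 3*z) = 8 + (-3 - 3*z) = 5 - 3*z)
U(-3)*109 = (5 - 3*(-3))*109 = (5 + 9)*109 = 14*109 = 1526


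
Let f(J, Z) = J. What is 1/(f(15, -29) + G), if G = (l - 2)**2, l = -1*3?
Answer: 1/40 ≈ 0.025000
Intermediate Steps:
l = -3
G = 25 (G = (-3 - 2)**2 = (-5)**2 = 25)
1/(f(15, -29) + G) = 1/(15 + 25) = 1/40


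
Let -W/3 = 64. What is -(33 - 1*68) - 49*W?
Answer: 9443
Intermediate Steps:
W = -192 (W = -3*64 = -192)
-(33 - 1*68) - 49*W = -(33 - 1*68) - 49*(-192) = -(33 - 68) + 9408 = -1*(-35) + 9408 = 35 + 9408 = 9443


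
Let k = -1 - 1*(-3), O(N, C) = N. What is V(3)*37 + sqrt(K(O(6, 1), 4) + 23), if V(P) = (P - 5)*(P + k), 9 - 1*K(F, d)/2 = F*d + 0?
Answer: -370 + I*sqrt(7) ≈ -370.0 + 2.6458*I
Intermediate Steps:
k = 2 (k = -1 + 3 = 2)
K(F, d) = 18 - 2*F*d (K(F, d) = 18 - 2*(F*d + 0) = 18 - 2*F*d)
V(P) = (-5 + P)*(2 + P) (V(P) = (P - 5)*(P + 2) = (-5 + P)*(2 + P))
V(3)*37 + sqrt(K(O(6, 1), 4) + 23) = (-10 + 3**2 - 3*3)*37 + sqrt((18 - 2*6*4) + 23) = (-10 + 9 - 9)*37 + sqrt((18 - 48) + 23) = -10*37 + sqrt(-30 + 23) = -370 + sqrt(-7) = -370 + I*sqrt(7)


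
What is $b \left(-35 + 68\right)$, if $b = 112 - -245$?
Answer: $11781$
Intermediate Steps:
$b = 357$ ($b = 112 + 245 = 357$)
$b \left(-35 + 68\right) = 357 \left(-35 + 68\right) = 357 \cdot 33 = 11781$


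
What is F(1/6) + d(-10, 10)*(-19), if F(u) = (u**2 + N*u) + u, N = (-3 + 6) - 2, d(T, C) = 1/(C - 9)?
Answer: -671/36 ≈ -18.639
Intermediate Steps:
d(T, C) = 1/(-9 + C)
N = 1 (N = 3 - 2 = 1)
F(u) = u**2 + 2*u (F(u) = (u**2 + 1*u) + u = (u**2 + u) + u = (u + u**2) + u = u**2 + 2*u)
F(1/6) + d(-10, 10)*(-19) = (2 + 1/6)/6 - 19/(-9 + 10) = (2 + 1/6)/6 - 19/1 = (1/6)*(13/6) + 1*(-19) = 13/36 - 19 = -671/36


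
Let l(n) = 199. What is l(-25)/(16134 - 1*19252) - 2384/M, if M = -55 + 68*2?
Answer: -7449431/252558 ≈ -29.496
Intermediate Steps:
M = 81 (M = -55 + 136 = 81)
l(-25)/(16134 - 1*19252) - 2384/M = 199/(16134 - 1*19252) - 2384/81 = 199/(16134 - 19252) - 2384*1/81 = 199/(-3118) - 2384/81 = 199*(-1/3118) - 2384/81 = -199/3118 - 2384/81 = -7449431/252558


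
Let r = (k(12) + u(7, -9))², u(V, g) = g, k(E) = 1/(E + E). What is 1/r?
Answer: 576/46225 ≈ 0.012461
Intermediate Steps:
k(E) = 1/(2*E)
r = 46225/576 (r = ((½)/12 - 9)² = ((½)*(1/12) - 9)² = (1/24 - 9)² = (-215/24)² = 46225/576 ≈ 80.252)
1/r = 1/(46225/576) = 576/46225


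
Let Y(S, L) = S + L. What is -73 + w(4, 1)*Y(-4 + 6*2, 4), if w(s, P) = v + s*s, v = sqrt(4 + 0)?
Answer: 143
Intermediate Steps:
v = 2 (v = sqrt(4) = 2)
w(s, P) = 2 + s**2 (w(s, P) = 2 + s*s = 2 + s**2)
Y(S, L) = L + S
-73 + w(4, 1)*Y(-4 + 6*2, 4) = -73 + (2 + 4**2)*(4 + (-4 + 6*2)) = -73 + (2 + 16)*(4 + (-4 + 12)) = -73 + 18*(4 + 8) = -73 + 18*12 = -73 + 216 = 143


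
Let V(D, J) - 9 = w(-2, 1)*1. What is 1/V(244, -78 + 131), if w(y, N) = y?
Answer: ⅐ ≈ 0.14286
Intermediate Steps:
V(D, J) = 7 (V(D, J) = 9 - 2*1 = 9 - 2 = 7)
1/V(244, -78 + 131) = 1/7 = ⅐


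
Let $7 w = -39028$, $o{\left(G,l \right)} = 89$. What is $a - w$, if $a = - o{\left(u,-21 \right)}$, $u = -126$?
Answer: $\frac{38405}{7} \approx 5486.4$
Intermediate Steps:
$w = - \frac{39028}{7}$ ($w = \frac{1}{7} \left(-39028\right) = - \frac{39028}{7} \approx -5575.4$)
$a = -89$ ($a = \left(-1\right) 89 = -89$)
$a - w = -89 - - \frac{39028}{7} = -89 + \frac{39028}{7} = \frac{38405}{7}$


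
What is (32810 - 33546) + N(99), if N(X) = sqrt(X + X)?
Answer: -736 + 3*sqrt(22) ≈ -721.93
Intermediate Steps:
N(X) = sqrt(2)*sqrt(X) (N(X) = sqrt(2*X) = sqrt(2)*sqrt(X))
(32810 - 33546) + N(99) = (32810 - 33546) + sqrt(2)*sqrt(99) = -736 + sqrt(2)*(3*sqrt(11)) = -736 + 3*sqrt(22)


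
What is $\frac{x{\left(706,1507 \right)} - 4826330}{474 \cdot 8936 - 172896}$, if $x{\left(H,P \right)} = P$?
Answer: $- \frac{4824823}{4062768} \approx -1.1876$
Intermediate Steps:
$\frac{x{\left(706,1507 \right)} - 4826330}{474 \cdot 8936 - 172896} = \frac{1507 - 4826330}{474 \cdot 8936 - 172896} = \frac{1507 - 4826330}{4235664 - 172896} = - \frac{4824823}{4062768}$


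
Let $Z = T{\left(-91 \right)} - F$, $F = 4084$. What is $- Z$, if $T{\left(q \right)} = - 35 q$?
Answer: $899$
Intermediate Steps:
$Z = -899$ ($Z = \left(-35\right) \left(-91\right) - 4084 = 3185 - 4084 = -899$)
$- Z = \left(-1\right) \left(-899\right) = 899$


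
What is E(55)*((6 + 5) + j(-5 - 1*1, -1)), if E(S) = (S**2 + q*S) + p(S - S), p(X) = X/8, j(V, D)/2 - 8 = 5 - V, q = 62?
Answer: 315315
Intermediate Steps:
j(V, D) = 26 - 2*V (j(V, D) = 16 + 2*(5 - V) = 16 + (10 - 2*V) = 26 - 2*V)
p(X) = X/8 (p(X) = X*(1/8) = X/8)
E(S) = S**2 + 62*S (E(S) = (S**2 + 62*S) + (S - S)/8 = (S**2 + 62*S) + (1/8)*0 = (S**2 + 62*S) + 0 = S**2 + 62*S)
E(55)*((6 + 5) + j(-5 - 1*1, -1)) = (55*(62 + 55))*((6 + 5) + (26 - 2*(-5 - 1*1))) = (55*117)*(11 + (26 - 2*(-5 - 1))) = 6435*(11 + (26 - 2*(-6))) = 6435*(11 + (26 + 12)) = 6435*(11 + 38) = 6435*49 = 315315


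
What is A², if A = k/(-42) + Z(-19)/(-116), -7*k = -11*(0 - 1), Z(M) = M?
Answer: 11771761/290770704 ≈ 0.040485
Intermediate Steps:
k = -11/7 (k = -(-11)*(0 - 1)/7 = -(-11)*(-1)/7 = -⅐*11 = -11/7 ≈ -1.5714)
A = 3431/17052 (A = -11/7/(-42) - 19/(-116) = -11/7*(-1/42) - 19*(-1/116) = 11/294 + 19/116 = 3431/17052 ≈ 0.20121)
A² = (3431/17052)² = 11771761/290770704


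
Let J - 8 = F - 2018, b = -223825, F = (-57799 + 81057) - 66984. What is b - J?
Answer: -178089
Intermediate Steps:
F = -43726 (F = 23258 - 66984 = -43726)
J = -45736 (J = 8 + (-43726 - 2018) = 8 - 45744 = -45736)
b - J = -223825 - 1*(-45736) = -223825 + 45736 = -178089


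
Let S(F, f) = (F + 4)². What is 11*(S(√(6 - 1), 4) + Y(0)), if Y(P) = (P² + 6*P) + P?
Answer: 231 + 88*√5 ≈ 427.77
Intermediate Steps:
S(F, f) = (4 + F)²
Y(P) = P² + 7*P
11*(S(√(6 - 1), 4) + Y(0)) = 11*((4 + √(6 - 1))² + 0*(7 + 0)) = 11*((4 + √5)² + 0*7) = 11*((4 + √5)² + 0) = 11*(4 + √5)²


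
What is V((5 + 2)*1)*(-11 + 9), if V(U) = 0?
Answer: 0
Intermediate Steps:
V((5 + 2)*1)*(-11 + 9) = 0*(-11 + 9) = 0*(-2) = 0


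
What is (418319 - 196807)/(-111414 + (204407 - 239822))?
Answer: -221512/146829 ≈ -1.5086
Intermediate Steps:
(418319 - 196807)/(-111414 + (204407 - 239822)) = 221512/(-111414 - 35415) = 221512/(-146829) = 221512*(-1/146829) = -221512/146829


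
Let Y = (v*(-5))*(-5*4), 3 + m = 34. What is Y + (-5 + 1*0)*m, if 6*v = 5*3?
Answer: 95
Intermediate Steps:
m = 31 (m = -3 + 34 = 31)
v = 5/2 (v = (5*3)/6 = (⅙)*15 = 5/2 ≈ 2.5000)
Y = 250 (Y = ((5/2)*(-5))*(-5*4) = -25/2*(-20) = 250)
Y + (-5 + 1*0)*m = 250 + (-5 + 1*0)*31 = 250 + (-5 + 0)*31 = 250 - 5*31 = 250 - 155 = 95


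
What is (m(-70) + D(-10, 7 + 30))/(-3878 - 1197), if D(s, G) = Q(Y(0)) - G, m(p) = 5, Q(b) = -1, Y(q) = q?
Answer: 33/5075 ≈ 0.0065025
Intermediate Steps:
D(s, G) = -1 - G
(m(-70) + D(-10, 7 + 30))/(-3878 - 1197) = (5 + (-1 - (7 + 30)))/(-3878 - 1197) = (5 + (-1 - 1*37))/(-5075) = (5 + (-1 - 37))*(-1/5075) = (5 - 38)*(-1/5075) = -33*(-1/5075) = 33/5075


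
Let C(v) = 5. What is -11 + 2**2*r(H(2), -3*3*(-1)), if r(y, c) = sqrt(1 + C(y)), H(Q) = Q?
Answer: -11 + 4*sqrt(6) ≈ -1.2020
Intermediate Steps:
r(y, c) = sqrt(6) (r(y, c) = sqrt(1 + 5) = sqrt(6))
-11 + 2**2*r(H(2), -3*3*(-1)) = -11 + 2**2*sqrt(6) = -11 + 4*sqrt(6)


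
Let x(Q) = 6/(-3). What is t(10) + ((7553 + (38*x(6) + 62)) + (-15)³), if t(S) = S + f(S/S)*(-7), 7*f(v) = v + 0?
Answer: 4173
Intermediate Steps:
f(v) = v/7 (f(v) = (v + 0)/7 = v/7)
x(Q) = -2 (x(Q) = 6*(-⅓) = -2)
t(S) = -1 + S (t(S) = S + ((S/S)/7)*(-7) = S + ((⅐)*1)*(-7) = S + (⅐)*(-7) = S - 1 = -1 + S)
t(10) + ((7553 + (38*x(6) + 62)) + (-15)³) = (-1 + 10) + ((7553 + (38*(-2) + 62)) + (-15)³) = 9 + ((7553 + (-76 + 62)) - 3375) = 9 + ((7553 - 14) - 3375) = 9 + (7539 - 3375) = 9 + 4164 = 4173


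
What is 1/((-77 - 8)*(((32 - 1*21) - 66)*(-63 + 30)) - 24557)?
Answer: -1/178832 ≈ -5.5918e-6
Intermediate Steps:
1/((-77 - 8)*(((32 - 1*21) - 66)*(-63 + 30)) - 24557) = 1/(-85*((32 - 21) - 66)*(-33) - 24557) = 1/(-85*(11 - 66)*(-33) - 24557) = 1/(-(-4675)*(-33) - 24557) = 1/(-85*1815 - 24557) = 1/(-154275 - 24557) = 1/(-178832) = -1/178832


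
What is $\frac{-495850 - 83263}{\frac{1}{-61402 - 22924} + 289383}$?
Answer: $- \frac{48834282838}{24402510857} \approx -2.0012$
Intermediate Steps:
$\frac{-495850 - 83263}{\frac{1}{-61402 - 22924} + 289383} = - \frac{579113}{\frac{1}{-84326} + 289383} = - \frac{579113}{- \frac{1}{84326} + 289383} = - \frac{579113}{\frac{24402510857}{84326}} = \left(-579113\right) \frac{84326}{24402510857} = - \frac{48834282838}{24402510857}$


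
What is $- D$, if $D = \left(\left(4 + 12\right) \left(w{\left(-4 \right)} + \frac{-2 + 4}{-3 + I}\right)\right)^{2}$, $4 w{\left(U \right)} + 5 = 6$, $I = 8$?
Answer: $- \frac{2704}{25} \approx -108.16$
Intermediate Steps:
$w{\left(U \right)} = \frac{1}{4}$ ($w{\left(U \right)} = - \frac{5}{4} + \frac{1}{4} \cdot 6 = - \frac{5}{4} + \frac{3}{2} = \frac{1}{4}$)
$D = \frac{2704}{25}$ ($D = \left(\left(4 + 12\right) \left(\frac{1}{4} + \frac{-2 + 4}{-3 + 8}\right)\right)^{2} = \left(16 \left(\frac{1}{4} + \frac{2}{5}\right)\right)^{2} = \left(16 \cdot \frac{13}{20}\right)^{2} = \left(\frac{52}{5}\right)^{2} = \frac{2704}{25} \approx 108.16$)
$- D = \left(-1\right) \frac{2704}{25} = - \frac{2704}{25}$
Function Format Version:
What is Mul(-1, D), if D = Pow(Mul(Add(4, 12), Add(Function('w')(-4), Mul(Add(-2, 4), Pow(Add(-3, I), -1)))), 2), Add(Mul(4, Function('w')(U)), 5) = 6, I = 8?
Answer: Rational(-2704, 25) ≈ -108.16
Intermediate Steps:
Function('w')(U) = Rational(1, 4) (Function('w')(U) = Add(Rational(-5, 4), Mul(Rational(1, 4), 6)) = Add(Rational(-5, 4), Rational(3, 2)) = Rational(1, 4))
D = Rational(2704, 25) (D = Pow(Mul(Add(4, 12), Add(Rational(1, 4), Mul(Add(-2, 4), Pow(Add(-3, 8), -1)))), 2) = Pow(Mul(16, Add(Rational(1, 4), Mul(2, Pow(5, -1)))), 2) = Pow(Mul(16, Add(Rational(1, 4), Mul(2, Rational(1, 5)))), 2) = Pow(Mul(16, Add(Rational(1, 4), Rational(2, 5))), 2) = Pow(Mul(16, Rational(13, 20)), 2) = Pow(Rational(52, 5), 2) = Rational(2704, 25) ≈ 108.16)
Mul(-1, D) = Mul(-1, Rational(2704, 25)) = Rational(-2704, 25)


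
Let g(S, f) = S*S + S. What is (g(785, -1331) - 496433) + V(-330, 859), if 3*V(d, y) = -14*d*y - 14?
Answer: 4330297/3 ≈ 1.4434e+6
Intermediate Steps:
V(d, y) = -14/3 - 14*d*y/3 (V(d, y) = (-14*d*y - 14)/3 = (-14 - 14*d*y)/3 = -14/3 - 14*d*y/3)
g(S, f) = S + S² (g(S, f) = S² + S = S + S²)
(g(785, -1331) - 496433) + V(-330, 859) = (785*(1 + 785) - 496433) + (-14/3 - 14/3*(-330)*859) = (785*786 - 496433) + (-14/3 + 1322860) = (617010 - 496433) + 3968566/3 = 120577 + 3968566/3 = 4330297/3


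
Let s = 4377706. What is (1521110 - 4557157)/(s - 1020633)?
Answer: -3036047/3357073 ≈ -0.90437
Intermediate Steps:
(1521110 - 4557157)/(s - 1020633) = (1521110 - 4557157)/(4377706 - 1020633) = -3036047/3357073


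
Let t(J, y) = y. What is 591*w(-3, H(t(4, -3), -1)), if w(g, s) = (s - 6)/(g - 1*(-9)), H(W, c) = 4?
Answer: -197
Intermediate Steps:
w(g, s) = (-6 + s)/(9 + g) (w(g, s) = (-6 + s)/(g + 9) = (-6 + s)/(9 + g))
591*w(-3, H(t(4, -3), -1)) = 591*((-6 + 4)/(9 - 3)) = 591*(-2/6) = 591*((1/6)*(-2)) = 591*(-1/3) = -197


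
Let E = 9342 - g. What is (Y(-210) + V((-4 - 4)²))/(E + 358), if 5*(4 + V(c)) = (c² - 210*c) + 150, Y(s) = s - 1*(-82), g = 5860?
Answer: -4927/9600 ≈ -0.51323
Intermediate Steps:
Y(s) = 82 + s (Y(s) = s + 82 = 82 + s)
E = 3482 (E = 9342 - 1*5860 = 9342 - 5860 = 3482)
V(c) = 26 - 42*c + c²/5 (V(c) = -4 + ((c² - 210*c) + 150)/5 = -4 + (150 + c² - 210*c)/5 = -4 + (30 - 42*c + c²/5) = 26 - 42*c + c²/5)
(Y(-210) + V((-4 - 4)²))/(E + 358) = ((82 - 210) + (26 - 42*(-4 - 4)² + ((-4 - 4)²)²/5))/(3482 + 358) = (-128 + (26 - 42*(-8)² + ((-8)²)²/5))/3840 = (-128 + (26 - 42*64 + (⅕)*64²))*(1/3840) = (-128 + (26 - 2688 + (⅕)*4096))*(1/3840) = (-128 + (26 - 2688 + 4096/5))*(1/3840) = (-128 - 9214/5)*(1/3840) = -9854/5*1/3840 = -4927/9600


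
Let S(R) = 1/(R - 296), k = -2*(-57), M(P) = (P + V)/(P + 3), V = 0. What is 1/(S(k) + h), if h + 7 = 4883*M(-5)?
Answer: 91/1110245 ≈ 8.1964e-5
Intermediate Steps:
M(P) = P/(3 + P) (M(P) = (P + 0)/(P + 3) = P/(3 + P))
k = 114
S(R) = 1/(-296 + R)
h = 24401/2 (h = -7 + 4883*(-5/(3 - 5)) = -7 + 4883*(-5/(-2)) = -7 + 4883*(-5*(-1/2)) = -7 + 4883*(5/2) = -7 + 24415/2 = 24401/2 ≈ 12201.)
1/(S(k) + h) = 1/(1/(-296 + 114) + 24401/2) = 1/(1/(-182) + 24401/2) = 1/(-1/182 + 24401/2) = 1/(1110245/91) = 91/1110245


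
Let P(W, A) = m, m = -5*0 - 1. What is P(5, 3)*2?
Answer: -2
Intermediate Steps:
m = -1 (m = 0 - 1 = -1)
P(W, A) = -1
P(5, 3)*2 = -1*2 = -2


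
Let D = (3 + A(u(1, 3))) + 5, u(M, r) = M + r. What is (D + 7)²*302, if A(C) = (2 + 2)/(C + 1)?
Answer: 1884782/25 ≈ 75391.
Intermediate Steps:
A(C) = 4/(1 + C)
D = 44/5 (D = (3 + 4/(1 + (1 + 3))) + 5 = (3 + 4/(1 + 4)) + 5 = (3 + 4/5) + 5 = (3 + 4*(⅕)) + 5 = (3 + ⅘) + 5 = 19/5 + 5 = 44/5 ≈ 8.8000)
(D + 7)²*302 = (44/5 + 7)²*302 = (79/5)²*302 = (6241/25)*302 = 1884782/25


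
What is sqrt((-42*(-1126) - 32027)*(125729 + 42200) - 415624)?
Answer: sqrt(2563020561) ≈ 50626.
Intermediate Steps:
sqrt((-42*(-1126) - 32027)*(125729 + 42200) - 415624) = sqrt((47292 - 32027)*167929 - 415624) = sqrt(15265*167929 - 415624) = sqrt(2563436185 - 415624) = sqrt(2563020561)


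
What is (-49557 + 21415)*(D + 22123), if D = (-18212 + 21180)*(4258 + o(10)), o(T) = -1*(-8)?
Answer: -356942180762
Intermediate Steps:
o(T) = 8
D = 12661488 (D = (-18212 + 21180)*(4258 + 8) = 2968*4266 = 12661488)
(-49557 + 21415)*(D + 22123) = (-49557 + 21415)*(12661488 + 22123) = -28142*12683611 = -356942180762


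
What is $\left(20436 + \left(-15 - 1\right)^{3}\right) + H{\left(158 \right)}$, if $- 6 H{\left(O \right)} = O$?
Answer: $\frac{48941}{3} \approx 16314.0$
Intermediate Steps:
$H{\left(O \right)} = - \frac{O}{6}$
$\left(20436 + \left(-15 - 1\right)^{3}\right) + H{\left(158 \right)} = \left(20436 + \left(-15 - 1\right)^{3}\right) - \frac{79}{3} = \left(20436 + \left(-16\right)^{3}\right) - \frac{79}{3} = \left(20436 - 4096\right) - \frac{79}{3} = 16340 - \frac{79}{3} = \frac{48941}{3}$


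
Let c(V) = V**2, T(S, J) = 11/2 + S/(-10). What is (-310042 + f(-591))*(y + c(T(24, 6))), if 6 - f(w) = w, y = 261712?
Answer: -1619768872129/20 ≈ -8.0988e+10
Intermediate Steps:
f(w) = 6 - w
T(S, J) = 11/2 - S/10 (T(S, J) = 11*(1/2) + S*(-1/10) = 11/2 - S/10)
(-310042 + f(-591))*(y + c(T(24, 6))) = (-310042 + (6 - 1*(-591)))*(261712 + (11/2 - 1/10*24)**2) = (-310042 + (6 + 591))*(261712 + (11/2 - 12/5)**2) = (-310042 + 597)*(261712 + (31/10)**2) = -309445*(261712 + 961/100) = -309445*26172161/100 = -1619768872129/20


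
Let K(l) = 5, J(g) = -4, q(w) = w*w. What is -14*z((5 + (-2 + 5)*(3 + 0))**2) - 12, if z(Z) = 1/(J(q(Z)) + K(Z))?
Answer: -26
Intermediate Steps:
q(w) = w**2
z(Z) = 1 (z(Z) = 1/(-4 + 5) = 1/1 = 1)
-14*z((5 + (-2 + 5)*(3 + 0))**2) - 12 = -14*1 - 12 = -14 - 12 = -26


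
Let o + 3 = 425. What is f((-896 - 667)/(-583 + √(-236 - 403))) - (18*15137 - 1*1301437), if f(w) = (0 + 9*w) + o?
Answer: 350545340565/340528 + 42201*I*√71/340528 ≈ 1.0294e+6 + 1.0442*I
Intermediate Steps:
o = 422 (o = -3 + 425 = 422)
f(w) = 422 + 9*w (f(w) = (0 + 9*w) + 422 = 9*w + 422 = 422 + 9*w)
f((-896 - 667)/(-583 + √(-236 - 403))) - (18*15137 - 1*1301437) = (422 + 9*((-896 - 667)/(-583 + √(-236 - 403)))) - (18*15137 - 1*1301437) = (422 + 9*(-1563/(-583 + √(-639)))) - (272466 - 1301437) = (422 + 9*(-1563/(-583 + 3*I*√71))) - 1*(-1028971) = (422 - 14067/(-583 + 3*I*√71)) + 1028971 = 1029393 - 14067/(-583 + 3*I*√71)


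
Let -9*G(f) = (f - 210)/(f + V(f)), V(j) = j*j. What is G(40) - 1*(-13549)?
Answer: 19998341/1476 ≈ 13549.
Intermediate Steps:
V(j) = j²
G(f) = -(-210 + f)/(9*(f + f²)) (G(f) = -(f - 210)/(9*(f + f²)) = -(-210 + f)/(9*(f + f²)))
G(40) - 1*(-13549) = (⅑)*(210 - 1*40)/(40*(1 + 40)) - 1*(-13549) = (⅑)*(1/40)*(210 - 40)/41 + 13549 = (⅑)*(1/40)*(1/41)*170 + 13549 = 17/1476 + 13549 = 19998341/1476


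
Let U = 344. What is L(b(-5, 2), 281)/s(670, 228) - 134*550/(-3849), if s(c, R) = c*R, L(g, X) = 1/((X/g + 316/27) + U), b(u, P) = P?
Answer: 50278191624641/2625790494300 ≈ 19.148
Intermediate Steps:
L(g, X) = 1/(9604/27 + X/g) (L(g, X) = 1/((X/g + 316/27) + 344) = 1/((316/27 + X/g) + 344) = 1/(9604/27 + X/g))
s(c, R) = R*c
L(b(-5, 2), 281)/s(670, 228) - 134*550/(-3849) = (27*2/(27*281 + 9604*2))/((228*670)) - 134*550/(-3849) = (27*2/(7587 + 19208))/152760 - 73700*(-1/3849) = (27*2/26795)*(1/152760) + 73700/3849 = (27*2*(1/26795))*(1/152760) + 73700/3849 = (54/26795)*(1/152760) + 73700/3849 = 9/682200700 + 73700/3849 = 50278191624641/2625790494300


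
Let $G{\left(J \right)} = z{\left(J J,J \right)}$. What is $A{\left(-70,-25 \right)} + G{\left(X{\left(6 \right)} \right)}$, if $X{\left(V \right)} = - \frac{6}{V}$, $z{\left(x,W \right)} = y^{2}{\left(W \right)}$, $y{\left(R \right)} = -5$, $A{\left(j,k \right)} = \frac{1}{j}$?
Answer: $\frac{1749}{70} \approx 24.986$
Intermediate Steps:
$z{\left(x,W \right)} = 25$ ($z{\left(x,W \right)} = \left(-5\right)^{2} = 25$)
$G{\left(J \right)} = 25$
$A{\left(-70,-25 \right)} + G{\left(X{\left(6 \right)} \right)} = \frac{1}{-70} + 25 = - \frac{1}{70} + 25 = \frac{1749}{70}$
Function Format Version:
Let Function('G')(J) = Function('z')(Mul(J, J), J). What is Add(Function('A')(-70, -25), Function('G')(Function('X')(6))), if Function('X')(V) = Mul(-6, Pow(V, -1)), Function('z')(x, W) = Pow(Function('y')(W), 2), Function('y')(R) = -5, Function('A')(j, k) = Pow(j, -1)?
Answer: Rational(1749, 70) ≈ 24.986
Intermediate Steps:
Function('z')(x, W) = 25 (Function('z')(x, W) = Pow(-5, 2) = 25)
Function('G')(J) = 25
Add(Function('A')(-70, -25), Function('G')(Function('X')(6))) = Add(Pow(-70, -1), 25) = Add(Rational(-1, 70), 25) = Rational(1749, 70)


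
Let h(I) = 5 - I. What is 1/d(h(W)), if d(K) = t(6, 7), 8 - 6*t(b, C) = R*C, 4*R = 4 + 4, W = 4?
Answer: -1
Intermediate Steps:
R = 2 (R = (4 + 4)/4 = (¼)*8 = 2)
t(b, C) = 4/3 - C/3
d(K) = -1 (d(K) = 4/3 - ⅓*7 = 4/3 - 7/3 = -1)
1/d(h(W)) = 1/(-1) = -1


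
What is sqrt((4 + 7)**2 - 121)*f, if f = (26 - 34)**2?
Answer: 0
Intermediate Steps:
f = 64 (f = (-8)**2 = 64)
sqrt((4 + 7)**2 - 121)*f = sqrt((4 + 7)**2 - 121)*64 = sqrt(11**2 - 121)*64 = sqrt(121 - 121)*64 = sqrt(0)*64 = 0*64 = 0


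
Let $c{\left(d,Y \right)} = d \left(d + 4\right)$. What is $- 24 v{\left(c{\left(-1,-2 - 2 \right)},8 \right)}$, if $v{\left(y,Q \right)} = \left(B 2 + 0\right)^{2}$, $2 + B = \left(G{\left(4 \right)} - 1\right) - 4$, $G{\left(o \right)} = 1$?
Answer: $-3456$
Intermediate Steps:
$B = -6$ ($B = -2 + \left(\left(1 - 1\right) - 4\right) = -2 + \left(0 - 4\right) = -2 - 4 = -6$)
$c{\left(d,Y \right)} = d \left(4 + d\right)$
$v{\left(y,Q \right)} = 144$ ($v{\left(y,Q \right)} = \left(\left(-6\right) 2 + 0\right)^{2} = \left(-12 + 0\right)^{2} = \left(-12\right)^{2} = 144$)
$- 24 v{\left(c{\left(-1,-2 - 2 \right)},8 \right)} = \left(-24\right) 144 = -3456$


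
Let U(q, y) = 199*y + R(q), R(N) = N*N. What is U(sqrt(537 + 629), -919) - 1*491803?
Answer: -673518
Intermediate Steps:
R(N) = N**2
U(q, y) = q**2 + 199*y (U(q, y) = 199*y + q**2 = q**2 + 199*y)
U(sqrt(537 + 629), -919) - 1*491803 = ((sqrt(537 + 629))**2 + 199*(-919)) - 1*491803 = ((sqrt(1166))**2 - 182881) - 491803 = (1166 - 182881) - 491803 = -181715 - 491803 = -673518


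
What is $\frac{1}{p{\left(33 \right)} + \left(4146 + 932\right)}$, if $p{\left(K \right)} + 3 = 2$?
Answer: $\frac{1}{5077} \approx 0.00019697$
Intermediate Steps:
$p{\left(K \right)} = -1$ ($p{\left(K \right)} = -3 + 2 = -1$)
$\frac{1}{p{\left(33 \right)} + \left(4146 + 932\right)} = \frac{1}{-1 + \left(4146 + 932\right)} = \frac{1}{-1 + 5078} = \frac{1}{5077}$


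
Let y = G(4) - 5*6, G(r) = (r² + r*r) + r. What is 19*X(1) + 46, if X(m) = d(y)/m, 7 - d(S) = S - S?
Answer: 179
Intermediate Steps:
G(r) = r + 2*r² (G(r) = (r² + r²) + r = 2*r² + r = r + 2*r²)
y = 6 (y = 4*(1 + 2*4) - 5*6 = 4*(1 + 8) - 30 = 4*9 - 30 = 36 - 30 = 6)
d(S) = 7 (d(S) = 7 - (S - S) = 7 - 1*0 = 7 + 0 = 7)
X(m) = 7/m
19*X(1) + 46 = 19*(7/1) + 46 = 19*(7*1) + 46 = 19*7 + 46 = 133 + 46 = 179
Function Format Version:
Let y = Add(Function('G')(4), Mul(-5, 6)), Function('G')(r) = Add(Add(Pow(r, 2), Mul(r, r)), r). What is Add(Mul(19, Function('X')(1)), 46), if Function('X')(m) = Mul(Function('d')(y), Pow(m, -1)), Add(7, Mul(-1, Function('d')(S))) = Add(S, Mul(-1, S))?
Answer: 179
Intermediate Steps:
Function('G')(r) = Add(r, Mul(2, Pow(r, 2))) (Function('G')(r) = Add(Add(Pow(r, 2), Pow(r, 2)), r) = Add(Mul(2, Pow(r, 2)), r) = Add(r, Mul(2, Pow(r, 2))))
y = 6 (y = Add(Mul(4, Add(1, Mul(2, 4))), Mul(-5, 6)) = Add(Mul(4, Add(1, 8)), -30) = Add(Mul(4, 9), -30) = Add(36, -30) = 6)
Function('d')(S) = 7 (Function('d')(S) = Add(7, Mul(-1, Add(S, Mul(-1, S)))) = Add(7, Mul(-1, 0)) = Add(7, 0) = 7)
Function('X')(m) = Mul(7, Pow(m, -1))
Add(Mul(19, Function('X')(1)), 46) = Add(Mul(19, Mul(7, Pow(1, -1))), 46) = Add(Mul(19, Mul(7, 1)), 46) = Add(Mul(19, 7), 46) = Add(133, 46) = 179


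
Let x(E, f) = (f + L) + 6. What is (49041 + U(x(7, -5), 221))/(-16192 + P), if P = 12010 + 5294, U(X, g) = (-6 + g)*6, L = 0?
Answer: 50331/1112 ≈ 45.262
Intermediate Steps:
x(E, f) = 6 + f (x(E, f) = (f + 0) + 6 = f + 6 = 6 + f)
U(X, g) = -36 + 6*g
P = 17304
(49041 + U(x(7, -5), 221))/(-16192 + P) = (49041 + (-36 + 6*221))/(-16192 + 17304) = (49041 + (-36 + 1326))/1112 = (49041 + 1290)*(1/1112) = 50331*(1/1112) = 50331/1112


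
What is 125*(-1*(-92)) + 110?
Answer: 11610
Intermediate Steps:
125*(-1*(-92)) + 110 = 125*92 + 110 = 11500 + 110 = 11610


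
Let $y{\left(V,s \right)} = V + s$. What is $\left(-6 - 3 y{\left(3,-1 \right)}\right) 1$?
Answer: $-12$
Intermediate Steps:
$\left(-6 - 3 y{\left(3,-1 \right)}\right) 1 = \left(-6 - 3 \left(3 - 1\right)\right) 1 = \left(-6 - 6\right) 1 = \left(-12\right) 1 = -12$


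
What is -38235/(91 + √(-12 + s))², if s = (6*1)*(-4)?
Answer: -315247575/69172489 + 41752620*I/69172489 ≈ -4.5574 + 0.6036*I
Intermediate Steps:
s = -24 (s = 6*(-4) = -24)
-38235/(91 + √(-12 + s))² = -38235/(91 + √(-12 - 24))² = -38235/(91 + √(-36))² = -38235/(91 + 6*I)²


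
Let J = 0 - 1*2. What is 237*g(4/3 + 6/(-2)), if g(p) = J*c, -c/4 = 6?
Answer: 11376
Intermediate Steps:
c = -24 (c = -4*6 = -24)
J = -2 (J = 0 - 2 = -2)
g(p) = 48 (g(p) = -2*(-24) = 48)
237*g(4/3 + 6/(-2)) = 237*48 = 11376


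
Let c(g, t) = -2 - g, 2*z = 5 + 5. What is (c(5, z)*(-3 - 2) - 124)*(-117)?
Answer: 10413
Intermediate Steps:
z = 5 (z = (5 + 5)/2 = (½)*10 = 5)
(c(5, z)*(-3 - 2) - 124)*(-117) = ((-2 - 1*5)*(-3 - 2) - 124)*(-117) = ((-2 - 5)*(-5) - 124)*(-117) = (-7*(-5) - 124)*(-117) = (35 - 124)*(-117) = -89*(-117) = 10413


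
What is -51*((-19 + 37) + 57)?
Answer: -3825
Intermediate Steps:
-51*((-19 + 37) + 57) = -51*(18 + 57) = -51*75 = -3825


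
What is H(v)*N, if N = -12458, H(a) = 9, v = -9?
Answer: -112122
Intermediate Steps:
H(v)*N = 9*(-12458) = -112122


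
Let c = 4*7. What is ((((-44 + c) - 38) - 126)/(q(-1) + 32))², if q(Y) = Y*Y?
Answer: 3600/121 ≈ 29.752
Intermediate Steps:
c = 28
q(Y) = Y²
((((-44 + c) - 38) - 126)/(q(-1) + 32))² = ((((-44 + 28) - 38) - 126)/((-1)² + 32))² = (((-16 - 38) - 126)/(1 + 32))² = ((-54 - 126)/33)² = (-180*1/33)² = (-60/11)² = 3600/121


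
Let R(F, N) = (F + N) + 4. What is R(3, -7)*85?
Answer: 0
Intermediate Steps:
R(F, N) = 4 + F + N
R(3, -7)*85 = (4 + 3 - 7)*85 = 0*85 = 0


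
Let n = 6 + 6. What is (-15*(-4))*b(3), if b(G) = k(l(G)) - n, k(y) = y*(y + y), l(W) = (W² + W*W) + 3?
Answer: 52200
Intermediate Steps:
l(W) = 3 + 2*W² (l(W) = (W² + W²) + 3 = 2*W² + 3 = 3 + 2*W²)
n = 12
k(y) = 2*y² (k(y) = y*(2*y) = 2*y²)
b(G) = -12 + 2*(3 + 2*G²)² (b(G) = 2*(3 + 2*G²)² - 1*12 = 2*(3 + 2*G²)² - 12 = -12 + 2*(3 + 2*G²)²)
(-15*(-4))*b(3) = (-15*(-4))*(-12 + 2*(3 + 2*3²)²) = 60*(-12 + 2*(3 + 2*9)²) = 60*(-12 + 2*(3 + 18)²) = 60*(-12 + 2*21²) = 60*(-12 + 2*441) = 60*(-12 + 882) = 60*870 = 52200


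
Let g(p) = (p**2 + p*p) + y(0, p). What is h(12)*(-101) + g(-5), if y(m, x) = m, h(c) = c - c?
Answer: 50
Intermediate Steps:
h(c) = 0
g(p) = 2*p**2 (g(p) = (p**2 + p*p) + 0 = (p**2 + p**2) + 0 = 2*p**2 + 0 = 2*p**2)
h(12)*(-101) + g(-5) = 0*(-101) + 2*(-5)**2 = 0 + 2*25 = 0 + 50 = 50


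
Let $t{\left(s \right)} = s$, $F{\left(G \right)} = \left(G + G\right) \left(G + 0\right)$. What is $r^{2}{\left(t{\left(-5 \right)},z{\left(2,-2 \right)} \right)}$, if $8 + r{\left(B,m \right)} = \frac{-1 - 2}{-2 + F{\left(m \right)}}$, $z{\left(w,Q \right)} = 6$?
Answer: $\frac{316969}{4900} \approx 64.688$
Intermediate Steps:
$F{\left(G \right)} = 2 G^{2}$ ($F{\left(G \right)} = 2 G G = 2 G^{2}$)
$r{\left(B,m \right)} = -8 - \frac{3}{-2 + 2 m^{2}}$ ($r{\left(B,m \right)} = -8 + \frac{-1 - 2}{-2 + 2 m^{2}} = -8 - \frac{3}{-2 + 2 m^{2}}$)
$r^{2}{\left(t{\left(-5 \right)},z{\left(2,-2 \right)} \right)} = \left(\frac{13 - 16 \cdot 6^{2}}{2 \left(-1 + 6^{2}\right)}\right)^{2} = \left(\frac{13 - 576}{2 \left(-1 + 36\right)}\right)^{2} = \left(\frac{13 - 576}{2 \cdot 35}\right)^{2} = \left(\frac{1}{2} \cdot \frac{1}{35} \left(-563\right)\right)^{2} = \left(- \frac{563}{70}\right)^{2} = \frac{316969}{4900}$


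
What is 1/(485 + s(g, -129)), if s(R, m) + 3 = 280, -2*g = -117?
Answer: 1/762 ≈ 0.0013123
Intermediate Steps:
g = 117/2 (g = -½*(-117) = 117/2 ≈ 58.500)
s(R, m) = 277 (s(R, m) = -3 + 280 = 277)
1/(485 + s(g, -129)) = 1/(485 + 277) = 1/762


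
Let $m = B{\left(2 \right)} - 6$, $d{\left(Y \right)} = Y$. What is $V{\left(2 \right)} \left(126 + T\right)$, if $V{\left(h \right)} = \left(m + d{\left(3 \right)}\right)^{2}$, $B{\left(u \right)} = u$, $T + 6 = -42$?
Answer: $78$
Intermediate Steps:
$T = -48$ ($T = -6 - 42 = -48$)
$m = -4$ ($m = 2 - 6 = -4$)
$V{\left(h \right)} = 1$ ($V{\left(h \right)} = \left(-4 + 3\right)^{2} = \left(-1\right)^{2} = 1$)
$V{\left(2 \right)} \left(126 + T\right) = 1 \left(126 - 48\right) = 1 \cdot 78 = 78$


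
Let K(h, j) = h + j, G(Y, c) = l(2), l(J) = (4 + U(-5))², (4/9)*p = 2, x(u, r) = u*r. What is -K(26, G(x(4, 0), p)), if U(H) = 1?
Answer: -51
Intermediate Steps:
x(u, r) = r*u
p = 9/2 (p = (9/4)*2 = 9/2 ≈ 4.5000)
l(J) = 25 (l(J) = (4 + 1)² = 5² = 25)
G(Y, c) = 25
-K(26, G(x(4, 0), p)) = -(26 + 25) = -1*51 = -51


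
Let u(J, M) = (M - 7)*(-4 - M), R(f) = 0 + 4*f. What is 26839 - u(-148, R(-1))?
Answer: 26839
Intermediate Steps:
R(f) = 4*f
u(J, M) = (-7 + M)*(-4 - M)
26839 - u(-148, R(-1)) = 26839 - (28 - (4*(-1))**2 + 3*(4*(-1))) = 26839 - (28 - 1*(-4)**2 + 3*(-4)) = 26839 - (28 - 1*16 - 12) = 26839 - (28 - 16 - 12) = 26839 - 1*0 = 26839 + 0 = 26839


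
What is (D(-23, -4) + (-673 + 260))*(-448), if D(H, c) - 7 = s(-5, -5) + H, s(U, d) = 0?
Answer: 192192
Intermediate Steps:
D(H, c) = 7 + H (D(H, c) = 7 + (0 + H) = 7 + H)
(D(-23, -4) + (-673 + 260))*(-448) = ((7 - 23) + (-673 + 260))*(-448) = (-16 - 413)*(-448) = -429*(-448) = 192192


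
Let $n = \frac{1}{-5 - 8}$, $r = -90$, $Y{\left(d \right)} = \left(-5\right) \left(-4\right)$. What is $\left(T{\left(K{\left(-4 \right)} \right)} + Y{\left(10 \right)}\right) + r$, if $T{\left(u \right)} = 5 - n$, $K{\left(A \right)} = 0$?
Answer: $- \frac{844}{13} \approx -64.923$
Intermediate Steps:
$Y{\left(d \right)} = 20$
$n = - \frac{1}{13}$ ($n = \frac{1}{-13} = - \frac{1}{13} \approx -0.076923$)
$T{\left(u \right)} = \frac{66}{13}$ ($T{\left(u \right)} = 5 - - \frac{1}{13} = 5 + \frac{1}{13} = \frac{66}{13}$)
$\left(T{\left(K{\left(-4 \right)} \right)} + Y{\left(10 \right)}\right) + r = \left(\frac{66}{13} + 20\right) - 90 = \frac{326}{13} - 90 = - \frac{844}{13}$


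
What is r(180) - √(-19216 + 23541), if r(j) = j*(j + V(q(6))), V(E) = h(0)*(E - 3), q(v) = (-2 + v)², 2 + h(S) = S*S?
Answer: 27720 - 5*√173 ≈ 27654.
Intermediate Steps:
h(S) = -2 + S² (h(S) = -2 + S*S = -2 + S²)
V(E) = 6 - 2*E (V(E) = (-2 + 0²)*(E - 3) = (-2 + 0)*(-3 + E) = -2*(-3 + E) = 6 - 2*E)
r(j) = j*(-26 + j) (r(j) = j*(j + (6 - 2*(-2 + 6)²)) = j*(j + (6 - 2*4²)) = j*(j + (6 - 2*16)) = j*(j + (6 - 32)) = j*(j - 26) = j*(-26 + j))
r(180) - √(-19216 + 23541) = 180*(-26 + 180) - √(-19216 + 23541) = 180*154 - √4325 = 27720 - 5*√173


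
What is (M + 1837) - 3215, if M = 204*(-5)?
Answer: -2398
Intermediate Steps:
M = -1020
(M + 1837) - 3215 = (-1020 + 1837) - 3215 = 817 - 3215 = -2398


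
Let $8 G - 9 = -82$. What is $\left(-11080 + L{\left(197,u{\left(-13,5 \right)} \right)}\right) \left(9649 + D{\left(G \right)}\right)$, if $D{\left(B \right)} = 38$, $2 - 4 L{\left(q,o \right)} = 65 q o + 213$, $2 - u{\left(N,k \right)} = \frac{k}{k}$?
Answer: $-138853458$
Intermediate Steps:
$u{\left(N,k \right)} = 1$ ($u{\left(N,k \right)} = 2 - \frac{k}{k} = 2 - 1 = 1$)
$G = - \frac{73}{8}$ ($G = \frac{9}{8} + \frac{1}{8} \left(-82\right) = \frac{9}{8} - \frac{41}{4} = - \frac{73}{8} \approx -9.125$)
$L{\left(q,o \right)} = - \frac{211}{4} - \frac{65 o q}{4}$ ($L{\left(q,o \right)} = \frac{1}{2} - \frac{65 q o + 213}{4} = \frac{1}{2} - \frac{65 o q + 213}{4} = \frac{1}{2} - \frac{213 + 65 o q}{4} = \frac{1}{2} - \left(\frac{213}{4} + \frac{65 o q}{4}\right) = - \frac{211}{4} - \frac{65 o q}{4}$)
$\left(-11080 + L{\left(197,u{\left(-13,5 \right)} \right)}\right) \left(9649 + D{\left(G \right)}\right) = \left(-11080 - \left(\frac{211}{4} + \frac{65}{4} \cdot 197\right)\right) \left(9649 + 38\right) = \left(-11080 - 3254\right) 9687 = \left(-14334\right) 9687 = -138853458$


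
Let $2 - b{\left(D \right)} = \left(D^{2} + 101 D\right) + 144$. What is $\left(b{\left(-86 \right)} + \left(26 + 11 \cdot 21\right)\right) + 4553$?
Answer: $5958$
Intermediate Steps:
$b{\left(D \right)} = -142 - D^{2} - 101 D$ ($b{\left(D \right)} = 2 - \left(\left(D^{2} + 101 D\right) + 144\right) = 2 - \left(144 + D^{2} + 101 D\right) = -142 - D^{2} - 101 D$)
$\left(b{\left(-86 \right)} + \left(26 + 11 \cdot 21\right)\right) + 4553 = \left(\left(-142 - \left(-86\right)^{2} - -8686\right) + \left(26 + 11 \cdot 21\right)\right) + 4553 = \left(\left(-142 - 7396 + 8686\right) + \left(26 + 231\right)\right) + 4553 = \left(\left(-142 - 7396 + 8686\right) + 257\right) + 4553 = \left(1148 + 257\right) + 4553 = 1405 + 4553 = 5958$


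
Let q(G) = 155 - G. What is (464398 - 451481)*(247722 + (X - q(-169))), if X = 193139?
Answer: 5690416429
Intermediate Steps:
(464398 - 451481)*(247722 + (X - q(-169))) = (464398 - 451481)*(247722 + (193139 - (155 - 1*(-169)))) = 12917*(247722 + (193139 - (155 + 169))) = 12917*(247722 + (193139 - 1*324)) = 12917*(247722 + (193139 - 324)) = 12917*(247722 + 192815) = 12917*440537 = 5690416429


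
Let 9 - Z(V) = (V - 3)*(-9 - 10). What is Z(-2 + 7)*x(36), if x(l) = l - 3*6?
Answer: 846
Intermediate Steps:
x(l) = -18 + l (x(l) = l - 18 = -18 + l)
Z(V) = -48 + 19*V (Z(V) = 9 - (V - 3)*(-9 - 10) = 9 - (-3 + V)*(-19) = 9 - (57 - 19*V) = 9 + (-57 + 19*V) = -48 + 19*V)
Z(-2 + 7)*x(36) = (-48 + 19*(-2 + 7))*(-18 + 36) = (-48 + 19*5)*18 = (-48 + 95)*18 = 47*18 = 846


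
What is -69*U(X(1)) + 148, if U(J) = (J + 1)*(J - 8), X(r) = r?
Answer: 1114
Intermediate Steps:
U(J) = (1 + J)*(-8 + J)
-69*U(X(1)) + 148 = -69*(-8 + 1² - 7*1) + 148 = -69*(-8 + 1 - 7) + 148 = -69*(-14) + 148 = 966 + 148 = 1114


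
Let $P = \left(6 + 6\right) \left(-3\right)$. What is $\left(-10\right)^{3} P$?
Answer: $36000$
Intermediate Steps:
$P = -36$ ($P = 12 \left(-3\right) = -36$)
$\left(-10\right)^{3} P = \left(-10\right)^{3} \left(-36\right) = \left(-1000\right) \left(-36\right) = 36000$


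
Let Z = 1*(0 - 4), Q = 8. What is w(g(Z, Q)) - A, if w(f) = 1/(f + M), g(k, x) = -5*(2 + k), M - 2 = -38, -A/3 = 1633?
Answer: 127373/26 ≈ 4899.0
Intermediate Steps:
A = -4899 (A = -3*1633 = -4899)
M = -36 (M = 2 - 38 = -36)
Z = -4 (Z = 1*(-4) = -4)
g(k, x) = -10 - 5*k
w(f) = 1/(-36 + f) (w(f) = 1/(f - 36) = 1/(-36 + f))
w(g(Z, Q)) - A = 1/(-36 + (-10 - 5*(-4))) - 1*(-4899) = 1/(-36 + (-10 + 20)) + 4899 = 1/(-36 + 10) + 4899 = 1/(-26) + 4899 = -1/26 + 4899 = 127373/26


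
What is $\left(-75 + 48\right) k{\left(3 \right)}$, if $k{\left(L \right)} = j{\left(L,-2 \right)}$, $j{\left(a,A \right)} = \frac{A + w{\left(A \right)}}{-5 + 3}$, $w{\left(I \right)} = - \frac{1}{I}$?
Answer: $- \frac{81}{4} \approx -20.25$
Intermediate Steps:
$j{\left(a,A \right)} = \frac{1}{2 A} - \frac{A}{2}$ ($j{\left(a,A \right)} = \frac{A - \frac{1}{A}}{-5 + 3} = \frac{A - \frac{1}{A}}{-2} = \left(A - \frac{1}{A}\right) \left(- \frac{1}{2}\right) = \frac{1}{2 A} - \frac{A}{2}$)
$k{\left(L \right)} = \frac{3}{4}$ ($k{\left(L \right)} = \frac{1 - \left(-2\right)^{2}}{2 \left(-2\right)} = \frac{1}{2} \left(- \frac{1}{2}\right) \left(1 - 4\right) = \frac{1}{2} \left(- \frac{1}{2}\right) \left(-3\right) = \frac{3}{4}$)
$\left(-75 + 48\right) k{\left(3 \right)} = \left(-75 + 48\right) \frac{3}{4} = \left(-27\right) \frac{3}{4} = - \frac{81}{4}$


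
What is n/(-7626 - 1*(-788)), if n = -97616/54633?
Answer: 48808/186790227 ≈ 0.00026130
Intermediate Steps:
n = -97616/54633 (n = -97616*1/54633 = -97616/54633 ≈ -1.7868)
n/(-7626 - 1*(-788)) = -97616/(54633*(-7626 - 1*(-788))) = -97616/(54633*(-7626 + 788)) = -97616/54633/(-6838) = -97616/54633*(-1/6838) = 48808/186790227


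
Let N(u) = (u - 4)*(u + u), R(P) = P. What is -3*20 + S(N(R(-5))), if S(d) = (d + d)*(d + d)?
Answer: 32340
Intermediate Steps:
N(u) = 2*u*(-4 + u) (N(u) = (-4 + u)*(2*u) = 2*u*(-4 + u))
S(d) = 4*d² (S(d) = (2*d)*(2*d) = 4*d²)
-3*20 + S(N(R(-5))) = -3*20 + 4*(2*(-5)*(-4 - 5))² = -60 + 4*(2*(-5)*(-9))² = -60 + 4*90² = -60 + 4*8100 = -60 + 32400 = 32340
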